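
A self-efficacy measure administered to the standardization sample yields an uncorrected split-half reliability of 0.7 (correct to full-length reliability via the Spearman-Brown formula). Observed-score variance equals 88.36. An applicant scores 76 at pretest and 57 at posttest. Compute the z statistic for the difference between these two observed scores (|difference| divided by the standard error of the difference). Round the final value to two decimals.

SD = √88.36 = 9.40000
Spearman-Brown: r = 2(0.7) / (1 + 0.7) = 1.40000 / 1.70000 ≈ 0.82353
The standard error of measurement is 9.40000×√(1 − 0.82353) ≈ 9.40000×0.42008 ≈ 3.94879.
Standard error of the difference = 3.94879·√2 ≈ 5.58443
z = |76 − 57| / 5.58443 = 19 / 5.58443 ≈ 3.40232

3.40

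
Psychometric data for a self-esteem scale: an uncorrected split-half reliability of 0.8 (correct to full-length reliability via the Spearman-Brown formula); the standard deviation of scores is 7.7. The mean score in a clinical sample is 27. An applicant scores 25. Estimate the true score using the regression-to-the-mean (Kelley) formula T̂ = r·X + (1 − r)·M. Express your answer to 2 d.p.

25.22

Spearman-Brown: r = 2(0.8) / (1 + 0.8) = 1.600 / 1.800 ≈ 0.889
Estimated true score = 0.889×25 + (1 − 0.889)×27 ≈ 25.222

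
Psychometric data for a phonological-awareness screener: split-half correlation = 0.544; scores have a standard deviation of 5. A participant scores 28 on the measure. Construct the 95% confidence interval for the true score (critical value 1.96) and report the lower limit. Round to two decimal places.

22.67

r_full = 2·0.544 / (1 + 0.544) ≈ 0.7047
SEM = 5.0000*√(1 − 0.7047) ≈ 2.7172
Half-width = 1.96*2.7172 ≈ 5.3258
Lower limit = 28 − 5.3258 ≈ 22.6742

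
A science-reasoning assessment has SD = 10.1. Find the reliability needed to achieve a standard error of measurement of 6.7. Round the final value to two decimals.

r = 1 − (SEM / SD)² = 1 − (6.7000 / 10.1)² ≈ 1 − 0.4401 ≈ 0.5599

0.56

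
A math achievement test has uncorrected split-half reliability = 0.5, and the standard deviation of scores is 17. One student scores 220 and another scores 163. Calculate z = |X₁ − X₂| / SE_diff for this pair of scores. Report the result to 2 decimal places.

Full-length reliability (Spearman-Brown) = 2(0.5)/(1+0.5) ≈ 0.667
SEM = 17.000 × √(1 − 0.667) = 17.000 × √0.333 ≈ 17.000 × 0.577 ≈ 9.815
Standard error of the difference = 9.815·√2 ≈ 13.880
z = 57 / 13.880 ≈ 4.106

4.11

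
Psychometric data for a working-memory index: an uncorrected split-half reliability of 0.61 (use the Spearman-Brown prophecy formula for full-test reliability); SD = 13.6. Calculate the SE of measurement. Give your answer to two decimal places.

6.69

Spearman-Brown: r = 2(0.61) / (1 + 0.61) = 1.220 / 1.610 ≃ 0.758
The standard error of measurement is 13.600×√(1 − 0.758) ≃ 13.600×0.492 ≃ 6.694.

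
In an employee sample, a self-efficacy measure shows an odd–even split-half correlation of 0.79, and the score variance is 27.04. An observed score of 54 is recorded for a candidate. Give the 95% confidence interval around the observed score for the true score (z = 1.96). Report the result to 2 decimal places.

[50.51, 57.49]

SD = √27.04 ≈ 5.2000
Spearman-Brown: r = 2(0.79) / (1 + 0.79) = 1.5800 / 1.7900 ≈ 0.8827
SEM = 5.2000 × √(1 − 0.8827) = 5.2000 × √0.1173 ≈ 5.2000 × 0.3425 ≈ 1.7811
Margin = 1.96 × 1.7811 ≈ 3.4909
Interval: (50.5091, 57.4909)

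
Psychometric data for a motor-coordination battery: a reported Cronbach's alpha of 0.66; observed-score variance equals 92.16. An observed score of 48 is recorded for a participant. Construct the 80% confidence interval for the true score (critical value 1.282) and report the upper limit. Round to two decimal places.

σ = 92.16^(1/2) = 9.60000
SEM = 9.60000×√(1 − 0.66000) ≃ 5.59771
Margin = 1.282 × 5.59771 ≃ 7.17627
Upper bound: 48 + 7.17627 = 55.17627

55.18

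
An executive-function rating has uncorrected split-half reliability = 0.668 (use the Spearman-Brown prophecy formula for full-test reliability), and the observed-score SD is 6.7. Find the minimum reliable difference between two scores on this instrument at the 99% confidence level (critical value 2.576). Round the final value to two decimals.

10.89

Full-length reliability (Spearman-Brown) = 2(0.668)/(1+0.668) ≃ 0.801
SEM = 6.700×√(1 − 0.801) ≃ 2.989
SE_diff = √2 × SEM ≃ 4.227
Minimum reliable difference = 2.576 × SE_diff ≃ 2.576 × 4.227 ≃ 10.889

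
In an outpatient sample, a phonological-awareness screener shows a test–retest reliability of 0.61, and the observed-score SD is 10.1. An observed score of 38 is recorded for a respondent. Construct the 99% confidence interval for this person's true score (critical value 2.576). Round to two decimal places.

SEM = 10.1000 · √(1 − 0.6100) = 10.1000 · √0.3900 ≈ 10.1000 · 0.6245 ≈ 6.3074
2.576 · SEM ≈ 16.2480
Interval: (21.7520, 54.2480)

[21.75, 54.25]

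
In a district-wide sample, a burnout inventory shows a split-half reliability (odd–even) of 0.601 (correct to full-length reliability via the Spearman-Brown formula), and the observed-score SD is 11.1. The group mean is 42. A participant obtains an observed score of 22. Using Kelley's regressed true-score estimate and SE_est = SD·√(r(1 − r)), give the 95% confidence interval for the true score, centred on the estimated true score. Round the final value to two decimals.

[17.57, 36.40]

Spearman-Brown: r = 2(0.601) / (1 + 0.601) = 1.2020 / 1.6010 ≈ 0.7508
T̂ = 0.7508(22) + 0.2492(42) ≈ 26.9844
SE_est = SD · √(r(1 − r)) = 11.1000 · √0.1871 ≈ 11.1000 · 0.4326 ≈ 4.8014
CI = 26.9844 ± 1.96 · 4.8014 → [17.5736, 36.3952]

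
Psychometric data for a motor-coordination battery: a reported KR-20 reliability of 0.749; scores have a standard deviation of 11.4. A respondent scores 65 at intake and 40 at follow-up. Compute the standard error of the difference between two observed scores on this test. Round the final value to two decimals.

SEM = 11.400×√(1 − 0.749) ≈ 5.711
SE_diff = SEM × √2 ≈ 5.711 × 1.414 ≈ 8.077

8.08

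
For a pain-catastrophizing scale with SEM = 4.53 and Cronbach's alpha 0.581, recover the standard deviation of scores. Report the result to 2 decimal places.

SD = SEM / √(1 − r) = 4.53 / √0.419 ≈ 4.53 / 0.647 ≈ 6.998

7.00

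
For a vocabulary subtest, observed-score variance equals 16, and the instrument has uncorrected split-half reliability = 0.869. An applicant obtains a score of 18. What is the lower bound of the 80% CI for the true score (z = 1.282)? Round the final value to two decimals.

16.64

SD = √16 ≈ 4.00000
Full-length reliability (Spearman-Brown) = 2(0.869)/(1+0.869) ≈ 0.92991
SEM = 4.00000 × √(1 − 0.92991) = 4.00000 × √0.07009 ≈ 4.00000 × 0.26475 ≈ 1.05899
Margin = 1.282 × 1.05899 ≈ 1.35762
Lower bound: 18 − 1.35762 = 16.64238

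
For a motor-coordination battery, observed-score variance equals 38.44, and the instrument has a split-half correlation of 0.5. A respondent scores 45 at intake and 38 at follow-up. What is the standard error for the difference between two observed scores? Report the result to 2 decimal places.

5.06

SD = √38.44 = 6.2000
Spearman-Brown: r = 2(0.5) / (1 + 0.5) = 1.0000 / 1.5000 ≃ 0.6667
SEM = 6.2000 · √(1 − 0.6667) = 6.2000 · √0.3333 ≃ 6.2000 · 0.5774 ≃ 3.5796
Standard error of the difference = 3.5796·√2 ≃ 5.0623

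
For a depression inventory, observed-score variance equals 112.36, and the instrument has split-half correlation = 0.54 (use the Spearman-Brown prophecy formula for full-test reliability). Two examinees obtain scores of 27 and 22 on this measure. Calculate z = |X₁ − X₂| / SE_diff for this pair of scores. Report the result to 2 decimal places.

SD = √112.36 = 10.60000
Spearman-Brown: r = 2(0.54) / (1 + 0.54) = 1.08000 / 1.54000 ≃ 0.70130
SEM = 10.60000 × √(1 − 0.70130) = 10.60000 × √0.29870 ≃ 10.60000 × 0.54654 ≃ 5.79328
SE_diff = SEM × √2 ≃ 5.79328 × 1.41421 ≃ 8.19293
z = 5 / 8.19293 ≃ 0.61028

0.61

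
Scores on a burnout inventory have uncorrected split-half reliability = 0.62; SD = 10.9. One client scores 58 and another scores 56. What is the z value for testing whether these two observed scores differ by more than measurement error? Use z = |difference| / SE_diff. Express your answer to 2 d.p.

0.27

Full-length reliability (Spearman-Brown) = 2(0.62)/(1+0.62) ≃ 0.7654
SEM = 10.9000·√(1 − 0.7654) ≃ 5.2791
SE_diff = √2 · SEM ≃ 7.4658
z = |58 − 56| / 7.4658 = 2 / 7.4658 ≃ 0.2679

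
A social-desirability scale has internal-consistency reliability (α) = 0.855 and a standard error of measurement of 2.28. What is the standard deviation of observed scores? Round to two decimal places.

SD = SEM / √(1 − r) = 2.28 / √0.145 ≃ 2.28 / 0.381 ≃ 5.988

5.99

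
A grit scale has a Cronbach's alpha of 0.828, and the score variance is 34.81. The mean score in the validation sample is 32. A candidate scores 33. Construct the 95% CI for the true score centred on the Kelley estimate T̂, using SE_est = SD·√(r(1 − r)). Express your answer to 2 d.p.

[28.46, 37.19]

SD = √34.81 = 5.9000
T̂ = r·X + (1 − r)·M = 0.8280·33 + 0.1720·32 = 27.3240 + 5.5040 ≈ 32.8280
SE_est = 5.9000·√(0.8280·0.1720) ≈ 2.2265
CI = 32.8280 ± 1.96 · 2.2265 → [28.4640, 37.1920]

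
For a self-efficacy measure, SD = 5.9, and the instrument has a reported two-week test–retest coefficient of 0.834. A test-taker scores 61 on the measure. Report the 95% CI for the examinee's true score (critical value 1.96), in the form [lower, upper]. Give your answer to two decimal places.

[56.29, 65.71]

SEM = 5.900 · √(1 − 0.834) = 5.900 · √0.166 ≈ 5.900 · 0.407 ≈ 2.404
Margin = 1.96 · 2.404 ≈ 4.712
95% CI: 61 ± 4.712 = [56.288, 65.712]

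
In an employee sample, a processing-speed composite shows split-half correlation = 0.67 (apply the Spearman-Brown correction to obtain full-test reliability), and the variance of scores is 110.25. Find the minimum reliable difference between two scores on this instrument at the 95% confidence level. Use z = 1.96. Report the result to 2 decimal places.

SD = √110.25 = 10.500
Spearman-Brown: r = 2(0.67) / (1 + 0.67) = 1.340 / 1.670 ≈ 0.802
SEM = 10.500*√(1 − 0.802) ≈ 4.668
SE_diff = SEM * √2 ≈ 4.668 * 1.414 ≈ 6.601
Minimum reliable difference = 1.96 * SE_diff ≈ 1.96 * 6.601 ≈ 12.938

12.94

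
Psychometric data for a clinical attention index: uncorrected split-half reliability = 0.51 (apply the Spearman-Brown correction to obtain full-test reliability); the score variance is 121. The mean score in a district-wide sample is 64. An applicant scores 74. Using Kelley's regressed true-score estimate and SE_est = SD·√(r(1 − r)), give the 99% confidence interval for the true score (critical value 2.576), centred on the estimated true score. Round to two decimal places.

[57.49, 84.02]

SD = √121 = 11.000
r_full = 2·0.51 / (1 + 0.51) ≈ 0.675
Estimated true score = 0.675·74 + (1 − 0.675)·64 ≈ 70.755
SE_est = SD · √(r(1 − r)) = 11.000 · √0.219 ≈ 11.000 · 0.468 ≈ 5.150
99% CI: 70.755 ± 13.267 ≈ (57.488, 84.022)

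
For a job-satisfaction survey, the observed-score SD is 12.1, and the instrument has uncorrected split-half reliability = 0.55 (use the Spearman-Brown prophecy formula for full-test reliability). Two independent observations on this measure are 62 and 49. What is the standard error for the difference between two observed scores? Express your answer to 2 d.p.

r_full = 2·0.55 / (1 + 0.55) ≈ 0.7097
SEM = 12.1000·√(1 − 0.7097) ≈ 6.5197
Standard error of the difference = 6.5197·√2 ≈ 9.2202

9.22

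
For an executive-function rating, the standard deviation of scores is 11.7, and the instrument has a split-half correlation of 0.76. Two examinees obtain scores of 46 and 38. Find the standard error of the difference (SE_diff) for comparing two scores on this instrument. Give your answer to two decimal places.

Full-length reliability (Spearman-Brown) = 2(0.76)/(1+0.76) ≃ 0.8636
SEM = 11.7000 * √(1 − 0.8636) = 11.7000 * √0.1364 ≃ 11.7000 * 0.3693 ≃ 4.3205
SE_diff = SEM * √2 ≃ 4.3205 * 1.4142 ≃ 6.1101

6.11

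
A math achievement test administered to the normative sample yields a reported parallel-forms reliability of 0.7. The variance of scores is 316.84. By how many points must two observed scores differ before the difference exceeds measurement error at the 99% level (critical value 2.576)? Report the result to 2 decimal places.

35.52

SD = √316.84 = 17.8000
SEM = 17.8000 · √(1 − 0.7000) = 17.8000 · √0.3000 ≈ 17.8000 · 0.5477 ≈ 9.7495
Standard error of the difference = 9.7495·√2 ≈ 13.7878
Smallest detectable difference = 2.576·13.7878 ≈ 35.5174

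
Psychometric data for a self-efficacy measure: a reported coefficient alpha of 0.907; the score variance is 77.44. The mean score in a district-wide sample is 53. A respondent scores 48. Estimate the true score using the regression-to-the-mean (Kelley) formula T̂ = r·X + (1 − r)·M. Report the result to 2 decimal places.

Estimated true score = 0.9070×48 + (1 − 0.9070)×53 ≃ 48.4650

48.47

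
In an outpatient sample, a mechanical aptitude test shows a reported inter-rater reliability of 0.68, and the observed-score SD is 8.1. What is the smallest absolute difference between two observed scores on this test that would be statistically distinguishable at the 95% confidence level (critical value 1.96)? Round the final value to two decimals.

12.70

SEM = 8.100 * √(1 − 0.680) = 8.100 * √0.320 ≃ 8.100 * 0.566 ≃ 4.582
SE_diff = √2 * SEM ≃ 6.480
Minimum reliable difference = 1.96 * SE_diff ≃ 1.96 * 6.480 ≃ 12.701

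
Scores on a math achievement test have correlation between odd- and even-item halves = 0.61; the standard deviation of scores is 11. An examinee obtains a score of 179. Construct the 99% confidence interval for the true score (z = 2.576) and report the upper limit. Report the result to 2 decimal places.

192.95

r_full = 2·0.61 / (1 + 0.61) ≈ 0.7578
SEM = 11.0000×√(1 − 0.7578) ≈ 5.4139
2.576 × SEM ≈ 13.9463
Upper limit = 179 + 13.9463 ≈ 192.9463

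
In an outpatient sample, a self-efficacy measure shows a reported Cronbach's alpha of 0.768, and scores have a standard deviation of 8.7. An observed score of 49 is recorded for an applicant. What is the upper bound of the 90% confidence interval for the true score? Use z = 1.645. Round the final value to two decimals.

55.89

SEM = 8.7000 × √(1 − 0.7680) = 8.7000 × √0.2320 ≃ 8.7000 × 0.4817 ≃ 4.1905
1.645 × SEM ≃ 6.8933
Upper bound: 49 + 6.8933 = 55.8933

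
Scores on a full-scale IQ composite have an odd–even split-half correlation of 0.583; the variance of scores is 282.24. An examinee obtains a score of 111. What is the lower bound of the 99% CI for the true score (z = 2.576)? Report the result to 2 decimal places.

SD = √282.24 ≃ 16.800
Spearman-Brown: r = 2(0.583) / (1 + 0.583) = 1.166 / 1.583 ≃ 0.737
The standard error of measurement is 16.800·√(1 − 0.737) ≃ 16.800·0.513 ≃ 8.623.
2.576 · SEM ≃ 22.212
Lower bound: 111 − 22.212 = 88.788

88.79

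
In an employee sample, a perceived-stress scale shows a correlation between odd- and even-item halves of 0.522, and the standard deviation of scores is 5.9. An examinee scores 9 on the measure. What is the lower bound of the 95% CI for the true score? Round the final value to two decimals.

2.52

r_full = 2·0.522 / (1 + 0.522) ≈ 0.6859
SEM = 5.9000 · √(1 − 0.6859) = 5.9000 · √0.3141 ≈ 5.9000 · 0.5604 ≈ 3.3064
Half-width = 1.96·3.3064 ≈ 6.4806
Lower bound: 9 − 6.4806 = 2.5194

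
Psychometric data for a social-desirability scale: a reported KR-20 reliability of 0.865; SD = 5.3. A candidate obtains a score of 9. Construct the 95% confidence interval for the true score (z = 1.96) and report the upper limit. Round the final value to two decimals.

SEM = 5.300×√(1 − 0.865) ≃ 1.947
Half-width = 1.96×1.947 ≃ 3.817
Upper bound: 9 + 3.817 = 12.817

12.82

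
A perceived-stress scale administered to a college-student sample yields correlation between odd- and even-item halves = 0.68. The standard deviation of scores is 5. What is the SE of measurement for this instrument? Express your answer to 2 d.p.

2.18

Spearman-Brown: r = 2(0.68) / (1 + 0.68) = 1.360 / 1.680 ≈ 0.810
SEM = 5.000×√(1 − 0.810) ≈ 2.182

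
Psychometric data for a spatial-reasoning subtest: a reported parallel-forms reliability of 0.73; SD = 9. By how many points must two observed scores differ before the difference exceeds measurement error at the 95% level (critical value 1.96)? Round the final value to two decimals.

12.96

SEM = 9.00000 * √(1 − 0.73000) = 9.00000 * √0.27000 ≈ 9.00000 * 0.51962 ≈ 4.67654
SE_diff = SEM * √2 ≈ 4.67654 * 1.41421 ≈ 6.61362
Minimum reliable difference = 1.96 * SE_diff ≈ 1.96 * 6.61362 ≈ 12.96270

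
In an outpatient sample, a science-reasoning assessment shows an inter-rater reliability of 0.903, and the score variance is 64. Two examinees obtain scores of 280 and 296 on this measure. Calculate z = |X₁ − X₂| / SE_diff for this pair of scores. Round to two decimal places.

4.54

SD = √64 ≈ 8.00000
SEM = 8.00000 * √(1 − 0.90300) = 8.00000 * √0.09700 ≈ 8.00000 * 0.31145 ≈ 2.49159
SE_diff = SEM * √2 ≈ 2.49159 * 1.41421 ≈ 3.52363
z = 16 / 3.52363 ≈ 4.54077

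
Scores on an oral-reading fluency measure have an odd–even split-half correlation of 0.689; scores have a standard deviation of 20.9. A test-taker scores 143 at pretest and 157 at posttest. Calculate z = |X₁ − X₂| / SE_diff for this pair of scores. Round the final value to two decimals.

Full-length reliability (Spearman-Brown) = 2(0.689)/(1+0.689) ≈ 0.8159
SEM = 20.9000 * √(1 − 0.8159) = 20.9000 * √0.1841 ≈ 20.9000 * 0.4291 ≈ 8.9683
Standard error of the difference = 8.9683·√2 ≈ 12.6831
z = 14 / 12.6831 ≈ 1.1038

1.10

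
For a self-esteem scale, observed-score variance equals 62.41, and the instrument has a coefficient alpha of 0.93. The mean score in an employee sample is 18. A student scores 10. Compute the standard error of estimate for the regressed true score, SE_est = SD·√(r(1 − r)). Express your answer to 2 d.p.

2.02

SD = √62.41 ≃ 7.9000
SE_est = 7.9000×√(0.9300×0.0700) ≃ 2.0157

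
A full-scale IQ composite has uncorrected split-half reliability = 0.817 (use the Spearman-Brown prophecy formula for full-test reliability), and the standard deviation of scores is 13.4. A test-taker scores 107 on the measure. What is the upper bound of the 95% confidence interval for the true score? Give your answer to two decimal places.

115.34

Spearman-Brown: r = 2(0.817) / (1 + 0.817) = 1.6340 / 1.8170 ≃ 0.8993
SEM = 13.4000*√(1 − 0.8993) ≃ 4.2526
Margin = 1.96 * 4.2526 ≃ 8.3351
Upper limit = 107 + 8.3351 ≃ 115.3351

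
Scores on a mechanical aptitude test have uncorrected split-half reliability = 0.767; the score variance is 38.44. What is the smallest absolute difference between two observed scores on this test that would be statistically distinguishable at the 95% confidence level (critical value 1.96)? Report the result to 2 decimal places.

SD = √38.44 = 6.20000
r_full = 2·0.767 / (1 + 0.767) ≈ 0.86814
The standard error of measurement is 6.20000·√(1 − 0.86814) ≈ 6.20000·0.36313 ≈ 2.25139.
Standard error of the difference = 2.25139·√2 ≈ 3.18395
Smallest detectable difference = 1.96·3.18395 ≈ 6.24054

6.24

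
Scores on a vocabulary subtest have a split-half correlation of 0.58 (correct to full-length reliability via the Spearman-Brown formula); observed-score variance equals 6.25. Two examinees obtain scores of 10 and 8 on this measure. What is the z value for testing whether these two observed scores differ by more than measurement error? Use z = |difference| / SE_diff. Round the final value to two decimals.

SD = √6.25 = 2.50000
Full-length reliability (Spearman-Brown) = 2(0.58)/(1+0.58) ≃ 0.73418
SEM = 2.50000 × √(1 − 0.73418) = 2.50000 × √0.26582 ≃ 2.50000 × 0.51558 ≃ 1.28895
Standard error of the difference = 1.28895·√2 ≃ 1.82285
z = |10 − 8| / 1.82285 = 2 / 1.82285 ≃ 1.09718

1.10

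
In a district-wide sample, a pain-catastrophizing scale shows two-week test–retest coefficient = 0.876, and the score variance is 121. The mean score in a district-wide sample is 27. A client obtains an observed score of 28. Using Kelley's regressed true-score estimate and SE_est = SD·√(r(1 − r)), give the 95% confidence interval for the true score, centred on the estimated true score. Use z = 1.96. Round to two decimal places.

[20.77, 34.98]

σ = 121^(1/2) = 11.00000
Estimated true score = 0.87600·28 + (1 − 0.87600)·27 ≃ 27.87600
SE_est = SD · √(r(1 − r)) = 11.00000 · √0.10862 ≃ 11.00000 · 0.32958 ≃ 3.62540
CI = 27.87600 ± 1.96 · 3.62540 → [20.77022, 34.98178]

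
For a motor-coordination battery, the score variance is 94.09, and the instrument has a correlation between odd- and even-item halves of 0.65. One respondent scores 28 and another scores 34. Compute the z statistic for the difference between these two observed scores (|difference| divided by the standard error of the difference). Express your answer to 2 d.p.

SD = √94.09 ≈ 9.70000
Full-length reliability (Spearman-Brown) = 2(0.65)/(1+0.65) ≈ 0.78788
The standard error of measurement is 9.70000·√(1 − 0.78788) ≈ 9.70000·0.46057 ≈ 4.46749.
SE_diff = √2 · SEM ≈ 6.31799
z = 6 / 6.31799 ≈ 0.94967

0.95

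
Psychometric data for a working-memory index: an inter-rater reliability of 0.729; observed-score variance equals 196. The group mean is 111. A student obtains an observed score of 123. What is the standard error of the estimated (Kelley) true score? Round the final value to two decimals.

SD = √196 ≈ 14.0000
SE_est = SD · √(r(1 − r)) = 14.0000 · √0.1976 ≈ 14.0000 · 0.4445 ≈ 6.2227

6.22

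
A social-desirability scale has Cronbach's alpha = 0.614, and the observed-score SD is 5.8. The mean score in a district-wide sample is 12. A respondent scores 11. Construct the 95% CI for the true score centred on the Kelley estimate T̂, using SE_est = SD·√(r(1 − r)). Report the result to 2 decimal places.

[5.85, 16.92]

T̂ = r·X + (1 − r)·M = 0.6140*11 + 0.3860*12 = 6.7540 + 4.6320 ≈ 11.3860
SE_est = 5.8000·√[r(1 − r)] ≈ 2.8236
95% CI: 11.3860 ± 5.5343 ≈ (5.8517, 16.9203)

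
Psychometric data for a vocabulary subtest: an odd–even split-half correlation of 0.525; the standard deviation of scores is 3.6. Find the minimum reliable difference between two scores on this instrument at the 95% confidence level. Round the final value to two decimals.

r_full = 2·0.525 / (1 + 0.525) ≃ 0.6885
SEM = 3.6000*√(1 − 0.6885) ≃ 2.0092
SE_diff = SEM * √2 ≃ 2.0092 * 1.4142 ≃ 2.8414
Minimum reliable difference = 1.96 * SE_diff ≃ 1.96 * 2.8414 ≃ 5.5691

5.57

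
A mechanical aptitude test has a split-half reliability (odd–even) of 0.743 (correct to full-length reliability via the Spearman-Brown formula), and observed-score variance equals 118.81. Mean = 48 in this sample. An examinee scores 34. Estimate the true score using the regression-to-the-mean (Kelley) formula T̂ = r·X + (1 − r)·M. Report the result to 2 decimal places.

r_full = 2·0.743 / (1 + 0.743) ≈ 0.85255
T̂ = 0.85255(34) + 0.14745(48) ≈ 36.06426

36.06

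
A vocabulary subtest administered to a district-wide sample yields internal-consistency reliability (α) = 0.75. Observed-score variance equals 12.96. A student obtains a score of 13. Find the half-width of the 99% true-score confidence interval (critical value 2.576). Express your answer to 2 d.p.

σ = 12.96^(1/2) = 3.6000
SEM = 3.6000·√(1 − 0.7500) ≈ 1.8000
Half-width = 2.576·1.8000 ≈ 4.6368

4.64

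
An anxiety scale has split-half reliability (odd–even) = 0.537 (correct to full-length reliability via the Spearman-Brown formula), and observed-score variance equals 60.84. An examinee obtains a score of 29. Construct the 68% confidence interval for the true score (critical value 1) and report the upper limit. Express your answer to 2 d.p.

33.28

SD = √60.84 ≃ 7.800
Full-length reliability (Spearman-Brown) = 2(0.537)/(1+0.537) ≃ 0.699
The standard error of measurement is 7.800*√(1 − 0.699) ≃ 7.800*0.549 ≃ 4.281.
Margin = 1 * 4.281 ≃ 4.281
Upper bound: 29 + 4.281 = 33.281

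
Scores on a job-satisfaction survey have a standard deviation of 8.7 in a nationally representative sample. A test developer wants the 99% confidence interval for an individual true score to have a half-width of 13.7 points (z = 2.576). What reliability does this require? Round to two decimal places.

0.63

SEM needed = half-width / z = 13.7/2.576 ≈ 5.318
r = 1 − (5.318/8.7)² ≈ 1 − 0.374 ≈ 0.626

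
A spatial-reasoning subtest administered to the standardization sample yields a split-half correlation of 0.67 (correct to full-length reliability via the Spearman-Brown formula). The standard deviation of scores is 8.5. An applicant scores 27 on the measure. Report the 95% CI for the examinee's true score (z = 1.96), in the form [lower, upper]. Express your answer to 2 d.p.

Full-length reliability (Spearman-Brown) = 2(0.67)/(1+0.67) ≈ 0.802
SEM = 8.500 · √(1 − 0.802) = 8.500 · √0.198 ≈ 8.500 · 0.445 ≈ 3.778
1.96 · SEM ≈ 7.406
95% CI: 27 ± 7.406 = [19.594, 34.406]

[19.59, 34.41]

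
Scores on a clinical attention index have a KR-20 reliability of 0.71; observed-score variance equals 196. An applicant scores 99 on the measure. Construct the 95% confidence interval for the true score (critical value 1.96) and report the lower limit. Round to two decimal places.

84.22

SD = √196 ≈ 14.000
SEM = 14.000×√(1 − 0.710) ≈ 7.539
Margin = 1.96 × 7.539 ≈ 14.777
Lower bound: 99 − 14.777 = 84.223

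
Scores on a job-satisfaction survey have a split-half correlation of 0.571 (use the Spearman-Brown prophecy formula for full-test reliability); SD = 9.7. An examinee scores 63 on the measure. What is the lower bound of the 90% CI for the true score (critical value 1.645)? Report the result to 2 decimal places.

54.66

Spearman-Brown: r = 2(0.571) / (1 + 0.571) = 1.1420 / 1.5710 ≈ 0.7269
The standard error of measurement is 9.7000*√(1 − 0.7269) ≈ 9.7000*0.5226 ≈ 5.0689.
Margin = 1.645 * 5.0689 ≈ 8.3383
Lower limit = 63 − 8.3383 ≈ 54.6617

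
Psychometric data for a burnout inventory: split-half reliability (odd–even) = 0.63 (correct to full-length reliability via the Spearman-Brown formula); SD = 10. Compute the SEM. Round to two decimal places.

4.76

Spearman-Brown: r = 2(0.63) / (1 + 0.63) = 1.2600 / 1.6300 ≈ 0.7730
SEM = 10.0000*√(1 − 0.7730) ≈ 4.7644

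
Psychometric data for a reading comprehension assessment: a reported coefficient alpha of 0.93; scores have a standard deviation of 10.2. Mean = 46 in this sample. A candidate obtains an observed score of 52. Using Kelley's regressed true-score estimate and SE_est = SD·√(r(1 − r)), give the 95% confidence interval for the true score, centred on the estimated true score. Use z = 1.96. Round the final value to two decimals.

T̂ = r·X + (1 − r)·M = 0.93000*52 + 0.07000*46 = 48.36000 + 3.22000 ≈ 51.58000
SE_est = 10.20000*√(0.93000*0.07000) ≈ 2.60250
CI = 51.58000 ± 1.96 * 2.60250 → [46.47910, 56.68090]

[46.48, 56.68]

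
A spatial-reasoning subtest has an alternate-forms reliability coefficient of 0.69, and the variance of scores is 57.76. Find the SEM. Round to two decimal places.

4.23

SD = √57.76 = 7.600
The standard error of measurement is 7.600×√(1 − 0.690) ≈ 7.600×0.557 ≈ 4.232.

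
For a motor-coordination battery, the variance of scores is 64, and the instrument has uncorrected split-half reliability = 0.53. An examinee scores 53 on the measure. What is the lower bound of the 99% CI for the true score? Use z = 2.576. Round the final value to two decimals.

41.58

SD = √64 = 8.0000
r_full = 2·0.53 / (1 + 0.53) ≈ 0.6928
SEM = 8.0000×√(1 − 0.6928) ≈ 4.4340
Margin = 2.576 × 4.4340 ≈ 11.4219
Lower bound: 53 − 11.4219 = 41.5781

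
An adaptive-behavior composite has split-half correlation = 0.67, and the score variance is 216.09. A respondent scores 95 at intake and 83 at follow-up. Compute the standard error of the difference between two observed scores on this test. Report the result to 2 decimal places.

9.24

SD = √216.09 ≈ 14.700
r_full = 2·0.67 / (1 + 0.67) ≈ 0.802
SEM = 14.700 · √(1 − 0.802) = 14.700 · √0.198 ≈ 14.700 · 0.445 ≈ 6.535
SE_diff = SEM · √2 ≈ 6.535 · 1.414 ≈ 9.241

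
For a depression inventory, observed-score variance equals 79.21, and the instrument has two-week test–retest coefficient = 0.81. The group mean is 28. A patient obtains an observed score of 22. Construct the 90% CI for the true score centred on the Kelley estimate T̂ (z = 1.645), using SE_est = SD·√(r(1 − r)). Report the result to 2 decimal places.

SD = √79.21 ≈ 8.9000
Estimated true score = 0.8100×22 + (1 − 0.8100)×28 ≈ 23.1400
SE_est = SD × √(r(1 − r)) = 8.9000 × √0.1539 ≈ 8.9000 × 0.3923 ≈ 3.4915
90% CI: 23.1400 ± 5.7435 ≈ (17.3965, 28.8835)

[17.40, 28.88]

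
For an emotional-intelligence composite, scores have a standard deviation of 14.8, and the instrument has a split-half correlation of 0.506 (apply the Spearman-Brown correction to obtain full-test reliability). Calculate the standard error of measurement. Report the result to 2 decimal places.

Spearman-Brown: r = 2(0.506) / (1 + 0.506) = 1.01200 / 1.50600 ≃ 0.67198
SEM = 14.80000*√(1 − 0.67198) ≃ 8.47642

8.48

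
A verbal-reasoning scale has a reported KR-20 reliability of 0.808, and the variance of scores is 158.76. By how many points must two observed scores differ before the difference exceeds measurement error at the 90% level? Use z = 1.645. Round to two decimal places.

SD = √158.76 ≃ 12.600
The standard error of measurement is 12.600·√(1 − 0.808) ≃ 12.600·0.438 ≃ 5.521.
SE_diff = SEM · √2 ≃ 5.521 · 1.414 ≃ 7.808
Minimum reliable difference = 1.645 · SE_diff ≃ 1.645 · 7.808 ≃ 12.844

12.84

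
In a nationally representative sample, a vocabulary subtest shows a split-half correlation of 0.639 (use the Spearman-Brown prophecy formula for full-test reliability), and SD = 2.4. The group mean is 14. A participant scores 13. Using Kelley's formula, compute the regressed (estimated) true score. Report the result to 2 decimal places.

13.22

r_full = 2·0.639 / (1 + 0.639) ≈ 0.7797
T̂ = 0.7797(13) + 0.2203(14) ≈ 13.2203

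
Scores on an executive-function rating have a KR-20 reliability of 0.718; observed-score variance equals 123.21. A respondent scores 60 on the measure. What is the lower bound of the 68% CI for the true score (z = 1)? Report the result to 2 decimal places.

σ = 123.21^(1/2) = 11.100
SEM = 11.100 × √(1 − 0.718) = 11.100 × √0.282 ≈ 11.100 × 0.531 ≈ 5.895
1 × SEM ≈ 5.895
Lower limit = 60 − 5.895 ≈ 54.105

54.11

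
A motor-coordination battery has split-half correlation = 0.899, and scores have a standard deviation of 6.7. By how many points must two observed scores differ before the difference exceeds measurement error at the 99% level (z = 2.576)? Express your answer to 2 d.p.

Spearman-Brown: r = 2(0.899) / (1 + 0.899) = 1.7980 / 1.8990 ≈ 0.9468
SEM = 6.7000 × √(1 − 0.9468) = 6.7000 × √0.0532 ≈ 6.7000 × 0.2306 ≈ 1.5452
SE_diff = √2 × SEM ≈ 2.1852
Minimum reliable difference = 2.576 × SE_diff ≈ 2.576 × 2.1852 ≈ 5.6290

5.63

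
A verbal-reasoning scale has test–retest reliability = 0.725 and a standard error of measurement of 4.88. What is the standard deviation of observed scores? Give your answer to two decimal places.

9.31

σ = SEM·(1 − r)^(−1/2) ≈ 4.88*1.9069 ≈ 9.3058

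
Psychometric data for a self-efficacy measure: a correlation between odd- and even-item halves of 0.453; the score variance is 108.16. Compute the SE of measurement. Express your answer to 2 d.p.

6.38

SD = √108.16 = 10.4000
Spearman-Brown: r = 2(0.453) / (1 + 0.453) = 0.9060 / 1.4530 ≃ 0.6235
SEM = 10.4000 * √(1 − 0.6235) = 10.4000 * √0.3765 ≃ 10.4000 * 0.6136 ≃ 6.3811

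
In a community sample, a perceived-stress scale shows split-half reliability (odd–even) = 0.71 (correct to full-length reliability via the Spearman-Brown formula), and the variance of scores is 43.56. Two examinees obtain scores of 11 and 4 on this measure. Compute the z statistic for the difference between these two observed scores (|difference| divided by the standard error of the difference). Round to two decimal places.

1.82

σ = 43.56^(1/2) = 6.6000
Spearman-Brown: r = 2(0.71) / (1 + 0.71) = 1.4200 / 1.7100 ≈ 0.8304
The standard error of measurement is 6.6000·√(1 − 0.8304) ≈ 6.6000·0.4118 ≈ 2.7180.
SE_diff = SEM · √2 ≈ 2.7180 · 1.4142 ≈ 3.8438
z = |11 − 4| / 3.8438 = 7 / 3.8438 ≈ 1.8211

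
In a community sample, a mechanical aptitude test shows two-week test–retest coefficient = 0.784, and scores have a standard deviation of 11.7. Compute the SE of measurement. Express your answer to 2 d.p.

SEM = 11.70000·√(1 − 0.78400) ≈ 5.43767

5.44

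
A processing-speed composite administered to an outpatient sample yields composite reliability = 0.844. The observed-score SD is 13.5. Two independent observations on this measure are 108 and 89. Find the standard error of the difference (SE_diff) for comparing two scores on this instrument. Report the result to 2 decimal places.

7.54

SEM = 13.50000 · √(1 − 0.84400) = 13.50000 · √0.15600 ≃ 13.50000 · 0.39497 ≃ 5.33207
SE_diff = SEM · √2 ≃ 5.33207 · 1.41421 ≃ 7.54069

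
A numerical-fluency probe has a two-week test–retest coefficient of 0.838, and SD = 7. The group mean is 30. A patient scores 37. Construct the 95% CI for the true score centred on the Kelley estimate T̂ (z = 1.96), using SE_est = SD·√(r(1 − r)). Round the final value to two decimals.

[30.81, 40.92]

Estimated true score = 0.838·37 + (1 − 0.838)·30 ≈ 35.866
SE_est = 7.000·√(0.838·0.162) ≈ 2.579
95% CI: 35.866 ± 5.055 ≈ (30.811, 40.921)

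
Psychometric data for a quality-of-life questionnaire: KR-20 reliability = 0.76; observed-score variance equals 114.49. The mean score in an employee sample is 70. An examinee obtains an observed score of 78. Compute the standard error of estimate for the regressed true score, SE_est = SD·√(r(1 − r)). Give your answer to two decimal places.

4.57

SD = √114.49 ≃ 10.700
SE_est = SD * √(r(1 − r)) = 10.700 * √0.182 ≃ 10.700 * 0.427 ≃ 4.570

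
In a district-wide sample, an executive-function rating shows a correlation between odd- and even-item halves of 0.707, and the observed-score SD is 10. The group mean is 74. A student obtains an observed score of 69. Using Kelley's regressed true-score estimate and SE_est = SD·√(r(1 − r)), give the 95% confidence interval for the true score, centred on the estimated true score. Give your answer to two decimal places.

Full-length reliability (Spearman-Brown) = 2(0.707)/(1+0.707) ≈ 0.828
T̂ = r·X + (1 − r)·M = 0.828·69 + 0.172·74 ≈ 57.156 + 12.702 ≈ 69.858
SE_est = 10.000·√(0.828·0.172) ≈ 3.771
95% CI: 69.858 ± 7.391 ≈ (62.468, 77.249)

[62.47, 77.25]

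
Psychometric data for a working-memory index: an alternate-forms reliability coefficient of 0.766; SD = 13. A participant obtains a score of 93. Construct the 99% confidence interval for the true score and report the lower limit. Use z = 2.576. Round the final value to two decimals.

76.80

SEM = 13.000 * √(1 − 0.766) = 13.000 * √0.234 ≈ 13.000 * 0.484 ≈ 6.289
Margin = 2.576 * 6.289 ≈ 16.199
Lower limit = 93 − 16.199 ≈ 76.801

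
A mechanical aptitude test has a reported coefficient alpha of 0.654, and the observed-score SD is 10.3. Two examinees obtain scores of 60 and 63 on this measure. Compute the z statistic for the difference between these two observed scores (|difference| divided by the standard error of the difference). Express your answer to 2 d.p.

SEM = 10.300 * √(1 − 0.654) = 10.300 * √0.346 ≃ 10.300 * 0.588 ≃ 6.059
Standard error of the difference = 6.059·√2 ≃ 8.568
z = 3 / 8.568 ≃ 0.350

0.35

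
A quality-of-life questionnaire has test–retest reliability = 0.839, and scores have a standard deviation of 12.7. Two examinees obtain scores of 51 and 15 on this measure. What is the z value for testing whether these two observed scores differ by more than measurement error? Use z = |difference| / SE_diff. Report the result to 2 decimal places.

SEM = 12.7000 * √(1 − 0.8390) = 12.7000 * √0.1610 ≈ 12.7000 * 0.4012 ≈ 5.0959
Standard error of the difference = 5.0959·√2 ≈ 7.2066
z = |51 − 15| / 7.2066 = 36 / 7.2066 ≈ 4.9954

5.00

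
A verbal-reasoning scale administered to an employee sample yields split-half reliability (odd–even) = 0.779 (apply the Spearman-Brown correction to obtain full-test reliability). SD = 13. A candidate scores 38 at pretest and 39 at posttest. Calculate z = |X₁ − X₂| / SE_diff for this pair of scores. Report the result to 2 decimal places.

0.15

Spearman-Brown: r = 2(0.779) / (1 + 0.779) = 1.558 / 1.779 ≃ 0.876
SEM = 13.000 * √(1 − 0.876) = 13.000 * √0.124 ≃ 13.000 * 0.352 ≃ 4.582
Standard error of the difference = 4.582·√2 ≃ 6.480
z = 1 / 6.480 ≃ 0.154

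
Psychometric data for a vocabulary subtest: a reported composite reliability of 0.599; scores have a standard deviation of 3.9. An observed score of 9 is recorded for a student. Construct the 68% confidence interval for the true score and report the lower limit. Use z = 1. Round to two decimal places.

6.53

SEM = 3.900 · √(1 − 0.599) = 3.900 · √0.401 ≈ 3.900 · 0.633 ≈ 2.470
Margin = 1 · 2.470 ≈ 2.470
Lower limit = 9 − 2.470 ≈ 6.530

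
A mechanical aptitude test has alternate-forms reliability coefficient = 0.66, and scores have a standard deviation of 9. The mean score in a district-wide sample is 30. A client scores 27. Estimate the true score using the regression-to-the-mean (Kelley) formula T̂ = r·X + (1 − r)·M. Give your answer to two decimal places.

T̂ = r·X + (1 − r)·M = 0.660·27 + 0.340·30 = 17.820 + 10.200 ≈ 28.020

28.02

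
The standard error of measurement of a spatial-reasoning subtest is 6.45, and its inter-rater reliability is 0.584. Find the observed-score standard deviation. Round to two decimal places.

σ = SEM·(1 − r)^(−1/2) ≈ 6.45×1.5504 ≈ 10.0003

10.00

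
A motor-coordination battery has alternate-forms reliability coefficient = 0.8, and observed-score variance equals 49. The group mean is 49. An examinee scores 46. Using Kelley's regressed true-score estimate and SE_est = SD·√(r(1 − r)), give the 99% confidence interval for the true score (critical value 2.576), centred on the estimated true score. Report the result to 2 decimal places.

SD = √49 ≈ 7.000
Estimated true score = 0.800·46 + (1 − 0.800)·49 ≈ 46.600
SE_est = 7.000·√[r(1 − r)] ≈ 2.800
CI = 46.600 ± 2.576 · 2.800 → [39.387, 53.813]

[39.39, 53.81]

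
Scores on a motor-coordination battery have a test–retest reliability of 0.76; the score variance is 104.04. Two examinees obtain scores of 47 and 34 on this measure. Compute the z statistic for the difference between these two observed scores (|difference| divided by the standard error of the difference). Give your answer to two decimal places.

1.84

SD = √104.04 ≈ 10.20000
SEM = 10.20000 × √(1 − 0.76000) = 10.20000 × √0.24000 ≈ 10.20000 × 0.48990 ≈ 4.99696
SE_diff = √2 × SEM ≈ 7.06677
z = 13 / 7.06677 ≈ 1.83960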